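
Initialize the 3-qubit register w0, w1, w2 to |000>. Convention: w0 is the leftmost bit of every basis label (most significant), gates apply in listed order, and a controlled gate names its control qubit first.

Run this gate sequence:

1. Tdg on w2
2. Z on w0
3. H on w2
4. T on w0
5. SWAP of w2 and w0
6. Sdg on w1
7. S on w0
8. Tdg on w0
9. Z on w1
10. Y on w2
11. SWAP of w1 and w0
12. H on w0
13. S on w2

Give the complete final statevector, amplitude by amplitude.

After the circuit, the state carries amplitude 0 on |000>, -1/2 on |001>, 0 on |010>, -exp(I*pi/4)/2 on |011>, 0 on |100>, -1/2 on |101>, 0 on |110>, -exp(I*pi/4)/2 on |111>.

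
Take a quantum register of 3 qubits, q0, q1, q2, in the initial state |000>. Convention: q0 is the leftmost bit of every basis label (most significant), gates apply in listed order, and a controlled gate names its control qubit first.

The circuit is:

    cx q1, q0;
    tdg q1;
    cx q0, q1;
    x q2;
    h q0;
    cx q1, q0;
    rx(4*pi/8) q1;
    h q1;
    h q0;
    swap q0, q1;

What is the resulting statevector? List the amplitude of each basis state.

The final amplitudes are 1/2 - I/2 on |001>, 1/2 + I/2 on |101>, and 0 on every other basis state.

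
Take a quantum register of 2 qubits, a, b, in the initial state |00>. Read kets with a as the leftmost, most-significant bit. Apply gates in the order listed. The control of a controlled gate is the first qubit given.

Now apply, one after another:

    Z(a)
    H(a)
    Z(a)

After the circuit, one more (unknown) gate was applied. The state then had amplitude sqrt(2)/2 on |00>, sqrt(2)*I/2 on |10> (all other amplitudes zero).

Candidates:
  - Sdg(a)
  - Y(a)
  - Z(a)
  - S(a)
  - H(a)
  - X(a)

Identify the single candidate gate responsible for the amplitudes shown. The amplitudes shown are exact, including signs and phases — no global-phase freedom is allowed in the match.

The unique candidate consistent with the amplitudes is Sdg(a).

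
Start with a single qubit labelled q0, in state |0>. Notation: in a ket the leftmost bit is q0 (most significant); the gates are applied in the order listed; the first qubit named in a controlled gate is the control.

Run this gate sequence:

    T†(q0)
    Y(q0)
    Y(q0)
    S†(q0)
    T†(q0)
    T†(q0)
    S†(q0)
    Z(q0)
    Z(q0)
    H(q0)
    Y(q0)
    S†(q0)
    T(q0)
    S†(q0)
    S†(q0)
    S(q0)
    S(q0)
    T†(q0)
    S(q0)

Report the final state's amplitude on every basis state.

After the circuit, the state carries amplitude -sqrt(2)*I/2 on |0>, sqrt(2)*I/2 on |1>. Key observation: gates 12-19 undo each other exactly, leaving only the rest of the circuit to track.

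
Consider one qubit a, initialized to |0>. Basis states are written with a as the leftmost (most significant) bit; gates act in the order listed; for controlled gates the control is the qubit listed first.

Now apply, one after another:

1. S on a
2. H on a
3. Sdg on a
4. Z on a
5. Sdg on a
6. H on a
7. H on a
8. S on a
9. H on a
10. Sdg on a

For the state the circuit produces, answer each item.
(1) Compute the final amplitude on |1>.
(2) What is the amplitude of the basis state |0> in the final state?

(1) The final state's coefficient on |1> equals -1/2 - I/2.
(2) The final state's coefficient on |0> equals 1/2 + I/2.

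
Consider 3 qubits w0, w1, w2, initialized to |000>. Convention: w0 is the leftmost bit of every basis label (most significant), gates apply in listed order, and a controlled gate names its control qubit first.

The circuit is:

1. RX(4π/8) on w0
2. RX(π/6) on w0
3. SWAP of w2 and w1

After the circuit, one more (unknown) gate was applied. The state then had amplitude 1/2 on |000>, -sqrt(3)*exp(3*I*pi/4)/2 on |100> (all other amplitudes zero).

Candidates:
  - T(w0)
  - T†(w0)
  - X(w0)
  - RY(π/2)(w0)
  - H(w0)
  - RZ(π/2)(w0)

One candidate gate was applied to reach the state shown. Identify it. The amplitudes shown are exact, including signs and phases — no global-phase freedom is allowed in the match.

The applied gate was T(w0).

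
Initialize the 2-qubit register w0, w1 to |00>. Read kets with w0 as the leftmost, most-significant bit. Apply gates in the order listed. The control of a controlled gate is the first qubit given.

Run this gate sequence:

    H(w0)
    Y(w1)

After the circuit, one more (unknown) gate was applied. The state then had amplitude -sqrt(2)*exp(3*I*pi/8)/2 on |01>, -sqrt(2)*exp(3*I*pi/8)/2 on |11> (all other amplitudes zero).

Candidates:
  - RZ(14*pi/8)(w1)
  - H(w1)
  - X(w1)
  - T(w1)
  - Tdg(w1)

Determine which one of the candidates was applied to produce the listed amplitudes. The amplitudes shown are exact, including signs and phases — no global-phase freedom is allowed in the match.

The applied gate was RZ(14*pi/8)(w1).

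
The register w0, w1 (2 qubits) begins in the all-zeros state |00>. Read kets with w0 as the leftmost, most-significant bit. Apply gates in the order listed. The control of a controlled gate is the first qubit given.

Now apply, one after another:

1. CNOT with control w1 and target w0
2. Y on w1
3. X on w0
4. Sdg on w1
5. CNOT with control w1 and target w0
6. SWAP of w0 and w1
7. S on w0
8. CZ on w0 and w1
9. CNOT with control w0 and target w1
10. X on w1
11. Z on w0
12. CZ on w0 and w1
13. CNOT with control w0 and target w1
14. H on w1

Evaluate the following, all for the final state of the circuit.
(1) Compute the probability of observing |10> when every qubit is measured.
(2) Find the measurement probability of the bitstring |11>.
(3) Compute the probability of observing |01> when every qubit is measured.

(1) Outcome |10> occurs with probability 1/2.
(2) The probability of measuring |11> is 1/2.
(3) The probability of measuring |01> is 0.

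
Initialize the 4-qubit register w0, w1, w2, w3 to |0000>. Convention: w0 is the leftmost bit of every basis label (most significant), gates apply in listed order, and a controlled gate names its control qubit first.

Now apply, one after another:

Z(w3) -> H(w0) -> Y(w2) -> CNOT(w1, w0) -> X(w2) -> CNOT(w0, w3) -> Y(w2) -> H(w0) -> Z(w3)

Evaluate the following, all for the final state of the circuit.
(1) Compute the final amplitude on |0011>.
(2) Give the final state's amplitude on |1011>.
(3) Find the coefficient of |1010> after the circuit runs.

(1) The final state's coefficient on |0011> equals 1/2.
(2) The amplitude on |1011> is -1/2.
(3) The amplitude on |1010> is -1/2.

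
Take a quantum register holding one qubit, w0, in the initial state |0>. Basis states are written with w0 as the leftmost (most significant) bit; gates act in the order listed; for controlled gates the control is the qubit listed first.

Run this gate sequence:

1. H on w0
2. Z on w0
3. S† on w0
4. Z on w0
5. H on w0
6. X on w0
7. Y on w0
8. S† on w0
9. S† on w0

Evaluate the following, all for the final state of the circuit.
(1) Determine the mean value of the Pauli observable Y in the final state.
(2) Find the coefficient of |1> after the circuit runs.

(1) In the final state, Y has expectation 1.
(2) The amplitude on |1> is 1/2 - I/2.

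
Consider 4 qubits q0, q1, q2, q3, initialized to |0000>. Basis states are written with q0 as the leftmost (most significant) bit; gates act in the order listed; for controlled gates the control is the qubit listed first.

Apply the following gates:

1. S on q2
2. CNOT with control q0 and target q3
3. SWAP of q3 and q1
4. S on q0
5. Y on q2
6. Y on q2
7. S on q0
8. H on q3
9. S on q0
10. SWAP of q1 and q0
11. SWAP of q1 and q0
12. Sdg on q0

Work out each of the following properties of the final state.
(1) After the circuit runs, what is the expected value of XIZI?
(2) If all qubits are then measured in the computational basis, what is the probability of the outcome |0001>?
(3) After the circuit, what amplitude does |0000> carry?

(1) In the final state, XIZI has expectation 0. Key observation: gates 9-12 undo each other exactly, leaving only the rest of the circuit to track.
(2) A full measurement returns |0001> with probability 1/2.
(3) |0000> carries amplitude sqrt(2)/2 in the final state.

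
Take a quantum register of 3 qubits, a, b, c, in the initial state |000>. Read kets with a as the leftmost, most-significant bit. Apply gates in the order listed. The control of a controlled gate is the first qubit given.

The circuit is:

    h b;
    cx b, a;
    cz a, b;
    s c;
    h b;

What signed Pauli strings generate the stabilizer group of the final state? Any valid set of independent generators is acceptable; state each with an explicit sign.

The final state is stabilized by the group generated by -XZI, +ZXI, +IIZ; other independent generating sets are equally valid.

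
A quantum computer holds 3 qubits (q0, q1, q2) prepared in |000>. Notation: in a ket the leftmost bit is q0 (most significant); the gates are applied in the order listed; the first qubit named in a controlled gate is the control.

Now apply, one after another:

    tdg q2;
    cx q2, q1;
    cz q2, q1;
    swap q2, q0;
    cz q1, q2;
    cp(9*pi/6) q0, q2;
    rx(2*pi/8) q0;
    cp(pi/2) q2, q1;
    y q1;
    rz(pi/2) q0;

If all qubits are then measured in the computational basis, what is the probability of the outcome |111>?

Outcome |111> occurs with probability 0.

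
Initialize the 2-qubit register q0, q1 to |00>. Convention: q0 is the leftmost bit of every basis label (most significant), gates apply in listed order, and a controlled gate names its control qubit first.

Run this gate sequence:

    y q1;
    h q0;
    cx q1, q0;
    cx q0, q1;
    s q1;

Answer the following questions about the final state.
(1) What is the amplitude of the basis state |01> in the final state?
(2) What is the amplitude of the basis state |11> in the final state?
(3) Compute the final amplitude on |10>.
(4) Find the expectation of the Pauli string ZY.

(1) The final state's coefficient on |01> equals -sqrt(2)/2.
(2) |11> carries amplitude 0 in the final state.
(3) The final state's coefficient on |10> equals sqrt(2)*I/2.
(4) In the final state, ZY has expectation 0.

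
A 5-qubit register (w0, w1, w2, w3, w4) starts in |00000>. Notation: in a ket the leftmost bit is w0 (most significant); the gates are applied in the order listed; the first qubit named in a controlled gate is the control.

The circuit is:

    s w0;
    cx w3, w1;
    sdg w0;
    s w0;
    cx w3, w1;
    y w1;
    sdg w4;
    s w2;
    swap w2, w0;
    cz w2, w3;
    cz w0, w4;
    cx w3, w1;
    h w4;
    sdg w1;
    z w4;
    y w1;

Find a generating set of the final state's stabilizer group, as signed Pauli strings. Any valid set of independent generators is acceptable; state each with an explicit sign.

The stabilizer group can be generated by -IIIIX, +ZIIII, +IZIII, +IIZII, +IIIZI, among other valid generating sets.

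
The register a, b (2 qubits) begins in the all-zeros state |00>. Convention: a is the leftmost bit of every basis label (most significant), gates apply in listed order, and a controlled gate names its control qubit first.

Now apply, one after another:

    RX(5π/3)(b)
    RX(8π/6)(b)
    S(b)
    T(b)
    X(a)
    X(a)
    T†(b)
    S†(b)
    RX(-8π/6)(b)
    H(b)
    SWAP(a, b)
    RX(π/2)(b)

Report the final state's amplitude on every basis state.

After the circuit, the state carries amplitude -sqrt(3)/4 - I/4 on |00>, -1/4 + sqrt(3)*I/4 on |01>, -sqrt(3)/4 + I/4 on |10>, 1/4 + sqrt(3)*I/4 on |11>.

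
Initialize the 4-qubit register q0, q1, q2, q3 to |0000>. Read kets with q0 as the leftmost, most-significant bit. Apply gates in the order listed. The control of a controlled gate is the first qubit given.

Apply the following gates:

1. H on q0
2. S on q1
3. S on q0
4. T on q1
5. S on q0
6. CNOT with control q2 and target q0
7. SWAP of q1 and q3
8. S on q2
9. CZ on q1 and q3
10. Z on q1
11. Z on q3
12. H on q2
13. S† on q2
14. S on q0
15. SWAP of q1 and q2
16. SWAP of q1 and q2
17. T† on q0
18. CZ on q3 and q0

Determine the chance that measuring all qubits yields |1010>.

Outcome |1010> occurs with probability 1/4. Key observation: gates 15-16 undo each other exactly, leaving only the rest of the circuit to track.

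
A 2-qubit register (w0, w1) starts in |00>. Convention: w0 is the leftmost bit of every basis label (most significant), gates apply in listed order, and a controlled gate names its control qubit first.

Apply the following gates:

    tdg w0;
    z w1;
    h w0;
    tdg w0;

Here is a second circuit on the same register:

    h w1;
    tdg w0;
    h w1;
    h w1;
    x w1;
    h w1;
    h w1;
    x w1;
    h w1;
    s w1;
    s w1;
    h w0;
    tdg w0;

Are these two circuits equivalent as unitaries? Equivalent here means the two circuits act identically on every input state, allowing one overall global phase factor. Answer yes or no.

Yes, they are equivalent — the unitaries differ by at most a global phase.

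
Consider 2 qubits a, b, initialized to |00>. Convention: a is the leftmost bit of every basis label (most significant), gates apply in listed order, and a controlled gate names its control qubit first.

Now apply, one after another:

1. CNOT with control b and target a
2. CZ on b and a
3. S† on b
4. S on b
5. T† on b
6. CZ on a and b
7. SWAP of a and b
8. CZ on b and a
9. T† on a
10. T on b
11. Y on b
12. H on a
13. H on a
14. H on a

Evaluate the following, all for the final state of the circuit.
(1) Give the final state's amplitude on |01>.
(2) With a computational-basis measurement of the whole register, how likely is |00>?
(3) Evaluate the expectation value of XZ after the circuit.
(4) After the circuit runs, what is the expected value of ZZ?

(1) |01> carries amplitude sqrt(2)*I/2 in the final state. Key observation: gates 13-14 undo each other exactly, leaving only the rest of the circuit to track.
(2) Outcome |00> occurs with probability 0.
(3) In the final state, XZ has expectation -1.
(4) The observable ZZ averages to 0.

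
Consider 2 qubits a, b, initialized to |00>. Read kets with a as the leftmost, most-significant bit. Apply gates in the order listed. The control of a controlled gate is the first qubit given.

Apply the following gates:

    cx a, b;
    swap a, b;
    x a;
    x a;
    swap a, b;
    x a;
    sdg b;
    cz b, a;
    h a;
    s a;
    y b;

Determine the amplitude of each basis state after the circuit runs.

The final amplitudes are 0 on |00>, sqrt(2)*I/2 on |01>, 0 on |10>, sqrt(2)/2 on |11>. Key observation: gates 2-5 undo each other exactly, leaving only the rest of the circuit to track.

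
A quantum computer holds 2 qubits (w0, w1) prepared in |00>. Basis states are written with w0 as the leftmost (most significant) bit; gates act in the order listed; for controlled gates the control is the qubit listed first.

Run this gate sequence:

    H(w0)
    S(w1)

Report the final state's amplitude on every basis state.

After the circuit, the state carries amplitude sqrt(2)/2 on |00>, 0 on |01>, sqrt(2)/2 on |10>, 0 on |11>.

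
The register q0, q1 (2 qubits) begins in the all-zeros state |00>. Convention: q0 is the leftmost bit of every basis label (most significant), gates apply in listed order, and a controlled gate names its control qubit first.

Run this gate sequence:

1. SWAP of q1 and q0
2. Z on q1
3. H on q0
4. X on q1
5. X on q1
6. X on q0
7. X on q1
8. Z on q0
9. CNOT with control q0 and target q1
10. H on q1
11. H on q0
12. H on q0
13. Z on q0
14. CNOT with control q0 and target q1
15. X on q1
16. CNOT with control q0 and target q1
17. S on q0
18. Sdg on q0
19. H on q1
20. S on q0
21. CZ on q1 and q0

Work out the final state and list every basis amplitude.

The final amplitudes are 0 on |00>, -sqrt(2)/2 on |01>, sqrt(2)*I/2 on |10>, 0 on |11>.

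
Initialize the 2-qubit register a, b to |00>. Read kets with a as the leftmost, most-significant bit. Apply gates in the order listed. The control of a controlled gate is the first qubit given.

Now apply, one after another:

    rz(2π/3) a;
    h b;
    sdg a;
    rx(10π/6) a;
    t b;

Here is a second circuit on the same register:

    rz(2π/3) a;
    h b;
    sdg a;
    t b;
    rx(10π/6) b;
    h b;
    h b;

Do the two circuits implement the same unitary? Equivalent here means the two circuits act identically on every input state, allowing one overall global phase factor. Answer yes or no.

No — the two circuits implement different unitaries, even allowing a global phase.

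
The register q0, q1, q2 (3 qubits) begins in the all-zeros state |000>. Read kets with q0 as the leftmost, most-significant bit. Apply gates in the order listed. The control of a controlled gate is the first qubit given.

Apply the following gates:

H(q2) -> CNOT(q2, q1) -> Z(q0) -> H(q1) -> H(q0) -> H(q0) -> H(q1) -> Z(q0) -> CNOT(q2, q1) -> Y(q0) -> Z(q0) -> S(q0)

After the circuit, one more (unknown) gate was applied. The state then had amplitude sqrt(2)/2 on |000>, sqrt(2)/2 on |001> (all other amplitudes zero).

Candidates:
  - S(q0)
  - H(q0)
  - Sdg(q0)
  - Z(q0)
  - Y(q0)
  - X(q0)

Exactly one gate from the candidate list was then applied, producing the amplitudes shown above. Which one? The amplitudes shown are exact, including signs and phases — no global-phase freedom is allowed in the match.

The unique candidate consistent with the amplitudes is X(q0). Key observation: the block from step 2 through step 9 cancels to the identity and can be dropped.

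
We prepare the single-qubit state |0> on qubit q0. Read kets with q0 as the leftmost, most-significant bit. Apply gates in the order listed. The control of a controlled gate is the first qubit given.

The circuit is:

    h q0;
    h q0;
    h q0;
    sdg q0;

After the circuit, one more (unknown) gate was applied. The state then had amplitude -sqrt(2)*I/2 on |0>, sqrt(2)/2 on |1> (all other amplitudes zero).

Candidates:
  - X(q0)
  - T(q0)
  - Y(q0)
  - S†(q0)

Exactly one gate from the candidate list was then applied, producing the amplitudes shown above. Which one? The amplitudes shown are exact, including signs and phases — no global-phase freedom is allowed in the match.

It was X(q0) that produced the state shown. Key observation: steps 1-2 multiply out to the identity, so the circuit reduces to the remaining gates.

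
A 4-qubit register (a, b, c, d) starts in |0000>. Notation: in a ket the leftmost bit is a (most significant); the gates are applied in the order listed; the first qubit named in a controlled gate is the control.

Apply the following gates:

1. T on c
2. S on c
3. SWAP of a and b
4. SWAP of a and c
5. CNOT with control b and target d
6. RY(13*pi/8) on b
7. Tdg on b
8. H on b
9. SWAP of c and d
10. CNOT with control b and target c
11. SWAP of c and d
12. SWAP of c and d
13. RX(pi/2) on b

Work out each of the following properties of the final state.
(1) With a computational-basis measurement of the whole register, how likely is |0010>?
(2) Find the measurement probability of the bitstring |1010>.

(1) Outcome |0010> occurs with probability sqrt(2*sqrt(2) + 4)/16 + 1/4. Key observation: gates 11-12 undo each other exactly, leaving only the rest of the circuit to track.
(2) A full measurement returns |1010> with probability 0.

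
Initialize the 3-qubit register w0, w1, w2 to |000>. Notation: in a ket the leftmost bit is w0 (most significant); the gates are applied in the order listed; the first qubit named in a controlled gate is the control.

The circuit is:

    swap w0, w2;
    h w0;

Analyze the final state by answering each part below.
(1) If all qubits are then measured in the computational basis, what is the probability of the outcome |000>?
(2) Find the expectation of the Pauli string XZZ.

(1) The probability of measuring |000> is 1/2.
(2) The expectation value of XZZ is 1.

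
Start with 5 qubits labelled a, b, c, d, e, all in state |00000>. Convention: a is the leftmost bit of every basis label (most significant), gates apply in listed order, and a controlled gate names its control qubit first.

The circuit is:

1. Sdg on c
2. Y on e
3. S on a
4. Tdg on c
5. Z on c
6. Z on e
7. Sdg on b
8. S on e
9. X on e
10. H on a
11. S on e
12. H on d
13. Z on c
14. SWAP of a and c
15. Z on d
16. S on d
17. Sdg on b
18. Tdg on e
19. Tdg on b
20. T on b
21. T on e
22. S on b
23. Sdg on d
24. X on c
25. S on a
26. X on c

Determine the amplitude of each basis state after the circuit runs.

The final amplitudes are 1/2 on |00000>, -1/2 on |00010>, 1/2 on |00100>, -1/2 on |00110>, and 0 on every other basis state. Key observation: steps 16-23 multiply out to the identity, so the circuit reduces to the remaining gates.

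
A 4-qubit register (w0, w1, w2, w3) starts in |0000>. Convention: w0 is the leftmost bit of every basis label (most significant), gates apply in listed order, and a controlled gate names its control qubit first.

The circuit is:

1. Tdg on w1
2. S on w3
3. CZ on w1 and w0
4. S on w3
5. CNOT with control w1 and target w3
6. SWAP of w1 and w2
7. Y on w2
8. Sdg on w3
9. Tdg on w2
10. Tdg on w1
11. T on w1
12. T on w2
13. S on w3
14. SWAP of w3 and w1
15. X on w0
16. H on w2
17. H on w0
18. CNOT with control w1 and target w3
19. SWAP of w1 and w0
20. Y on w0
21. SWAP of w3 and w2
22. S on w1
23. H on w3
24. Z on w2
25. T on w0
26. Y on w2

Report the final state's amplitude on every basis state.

After the circuit, the state carries amplitude -sqrt(2)*exp(3*I*pi/4)/2 on |1011>, -sqrt(2)*exp(I*pi/4)/2 on |1111>, and 0 on every other basis state. Key observation: gates 8-13 undo each other exactly, leaving only the rest of the circuit to track.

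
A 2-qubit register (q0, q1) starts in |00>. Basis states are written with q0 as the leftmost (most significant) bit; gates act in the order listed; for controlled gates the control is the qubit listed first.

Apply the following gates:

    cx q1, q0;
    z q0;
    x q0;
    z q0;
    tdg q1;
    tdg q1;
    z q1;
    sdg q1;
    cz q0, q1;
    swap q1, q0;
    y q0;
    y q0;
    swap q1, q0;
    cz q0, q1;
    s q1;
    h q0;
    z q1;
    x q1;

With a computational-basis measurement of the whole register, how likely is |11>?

A full measurement returns |11> with probability 1/2.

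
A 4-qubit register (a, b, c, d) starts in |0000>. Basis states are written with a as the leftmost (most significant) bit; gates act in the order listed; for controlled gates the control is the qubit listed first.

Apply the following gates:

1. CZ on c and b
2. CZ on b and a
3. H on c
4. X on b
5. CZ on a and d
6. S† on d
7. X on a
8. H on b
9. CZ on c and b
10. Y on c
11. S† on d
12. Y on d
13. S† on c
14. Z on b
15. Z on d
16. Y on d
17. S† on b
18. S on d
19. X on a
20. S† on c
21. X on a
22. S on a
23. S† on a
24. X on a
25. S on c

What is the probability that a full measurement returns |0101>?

The probability of measuring |0101> is 0. Key observation: steps 20-25 multiply out to the identity, so the circuit reduces to the remaining gates.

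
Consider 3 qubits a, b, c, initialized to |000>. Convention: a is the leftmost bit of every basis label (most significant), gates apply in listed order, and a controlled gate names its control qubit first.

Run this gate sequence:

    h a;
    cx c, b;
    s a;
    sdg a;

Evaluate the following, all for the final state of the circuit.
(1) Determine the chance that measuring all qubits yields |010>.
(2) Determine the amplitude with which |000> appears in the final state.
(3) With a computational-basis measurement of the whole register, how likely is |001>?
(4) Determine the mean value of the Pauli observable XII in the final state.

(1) The probability of measuring |010> is 0. Key observation: gates 3-4 undo each other exactly, leaving only the rest of the circuit to track.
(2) |000> carries amplitude sqrt(2)/2 in the final state.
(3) A full measurement returns |001> with probability 0.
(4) The expectation value of XII is 1.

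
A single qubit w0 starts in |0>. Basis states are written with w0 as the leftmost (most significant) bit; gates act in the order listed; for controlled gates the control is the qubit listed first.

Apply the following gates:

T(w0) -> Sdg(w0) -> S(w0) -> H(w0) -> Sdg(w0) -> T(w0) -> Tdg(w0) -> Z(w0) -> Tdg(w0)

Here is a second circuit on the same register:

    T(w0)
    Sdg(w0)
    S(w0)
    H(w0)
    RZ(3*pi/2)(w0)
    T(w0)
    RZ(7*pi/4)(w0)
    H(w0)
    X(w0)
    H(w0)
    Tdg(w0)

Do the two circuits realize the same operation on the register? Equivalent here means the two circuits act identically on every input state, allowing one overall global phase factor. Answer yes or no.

Yes — the two circuits implement the same unitary up to a global phase.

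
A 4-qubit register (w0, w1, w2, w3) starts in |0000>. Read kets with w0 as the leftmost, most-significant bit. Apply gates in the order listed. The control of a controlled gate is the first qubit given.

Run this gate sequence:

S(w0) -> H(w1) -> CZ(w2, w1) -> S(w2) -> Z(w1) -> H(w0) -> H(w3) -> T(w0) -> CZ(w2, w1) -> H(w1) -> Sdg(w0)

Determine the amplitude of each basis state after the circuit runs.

The resulting statevector has amplitude 1/2 on |0100>, 1/2 on |0101>, -exp(3*I*pi/4)/2 on |1100>, -exp(3*I*pi/4)/2 on |1101>, and 0 on every other basis state.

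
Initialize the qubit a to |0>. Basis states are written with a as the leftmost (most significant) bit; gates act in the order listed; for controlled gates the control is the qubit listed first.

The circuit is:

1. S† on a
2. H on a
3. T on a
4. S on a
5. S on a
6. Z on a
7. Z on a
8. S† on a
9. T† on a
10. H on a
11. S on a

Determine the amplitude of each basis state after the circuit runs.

The resulting statevector has amplitude 1/2 + I/2 on |0>, 1/2 + I/2 on |1>.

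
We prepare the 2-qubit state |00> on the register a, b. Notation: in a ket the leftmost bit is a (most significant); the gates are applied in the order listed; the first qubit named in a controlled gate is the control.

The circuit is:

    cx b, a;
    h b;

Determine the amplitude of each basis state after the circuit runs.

The resulting statevector has amplitude sqrt(2)/2 on |00>, sqrt(2)/2 on |01>, 0 on |10>, 0 on |11>.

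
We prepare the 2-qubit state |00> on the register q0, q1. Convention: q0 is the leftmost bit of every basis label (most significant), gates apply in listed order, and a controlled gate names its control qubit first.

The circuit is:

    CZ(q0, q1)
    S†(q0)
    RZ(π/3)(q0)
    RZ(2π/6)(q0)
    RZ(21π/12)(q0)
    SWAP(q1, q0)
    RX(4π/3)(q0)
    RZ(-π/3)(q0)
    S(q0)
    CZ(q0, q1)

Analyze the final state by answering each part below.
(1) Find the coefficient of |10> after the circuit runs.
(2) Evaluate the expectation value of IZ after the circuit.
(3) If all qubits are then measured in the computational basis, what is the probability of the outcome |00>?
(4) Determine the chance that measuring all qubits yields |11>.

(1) The amplitude on |10> is sqrt(3)*exp(5*I*pi/8)/2.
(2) The observable IZ averages to 1.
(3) Outcome |00> occurs with probability 1/4.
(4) Outcome |11> occurs with probability 0.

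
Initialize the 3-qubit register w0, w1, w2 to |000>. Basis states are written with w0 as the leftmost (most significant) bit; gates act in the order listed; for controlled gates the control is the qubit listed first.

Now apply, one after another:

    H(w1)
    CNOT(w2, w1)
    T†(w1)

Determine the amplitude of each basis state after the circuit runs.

The resulting statevector has amplitude sqrt(2)/2 on |000>, -sqrt(2)*exp(3*I*pi/4)/2 on |010>, and 0 on every other basis state.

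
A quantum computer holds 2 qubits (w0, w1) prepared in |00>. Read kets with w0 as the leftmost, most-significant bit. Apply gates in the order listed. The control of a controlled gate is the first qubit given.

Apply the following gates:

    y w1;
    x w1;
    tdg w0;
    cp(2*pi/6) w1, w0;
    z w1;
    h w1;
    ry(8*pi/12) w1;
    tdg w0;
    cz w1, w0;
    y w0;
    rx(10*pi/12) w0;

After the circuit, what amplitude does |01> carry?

The final state's coefficient on |01> equals I*(sqrt(3) + 2)/4.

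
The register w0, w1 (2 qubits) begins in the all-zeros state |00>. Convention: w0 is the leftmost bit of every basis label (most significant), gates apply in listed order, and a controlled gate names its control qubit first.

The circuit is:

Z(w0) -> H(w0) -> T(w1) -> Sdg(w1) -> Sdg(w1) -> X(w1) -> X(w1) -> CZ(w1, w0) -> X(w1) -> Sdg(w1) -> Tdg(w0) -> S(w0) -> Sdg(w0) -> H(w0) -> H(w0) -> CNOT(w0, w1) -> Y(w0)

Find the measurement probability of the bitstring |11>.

A full measurement returns |11> with probability 1/2. Key observation: the block from step 6 through step 7 cancels to the identity and can be dropped.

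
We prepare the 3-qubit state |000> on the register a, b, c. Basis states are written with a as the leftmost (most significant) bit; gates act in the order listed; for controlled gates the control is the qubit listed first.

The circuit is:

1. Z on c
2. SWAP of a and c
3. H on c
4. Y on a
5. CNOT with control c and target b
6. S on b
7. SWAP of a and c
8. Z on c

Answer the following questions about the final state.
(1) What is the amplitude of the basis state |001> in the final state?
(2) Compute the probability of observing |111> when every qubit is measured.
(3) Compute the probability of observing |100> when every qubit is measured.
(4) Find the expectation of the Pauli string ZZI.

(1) The final state's coefficient on |001> equals -sqrt(2)*I/2.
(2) A full measurement returns |111> with probability 1/2.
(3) A full measurement returns |100> with probability 0.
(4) The observable ZZI averages to 1.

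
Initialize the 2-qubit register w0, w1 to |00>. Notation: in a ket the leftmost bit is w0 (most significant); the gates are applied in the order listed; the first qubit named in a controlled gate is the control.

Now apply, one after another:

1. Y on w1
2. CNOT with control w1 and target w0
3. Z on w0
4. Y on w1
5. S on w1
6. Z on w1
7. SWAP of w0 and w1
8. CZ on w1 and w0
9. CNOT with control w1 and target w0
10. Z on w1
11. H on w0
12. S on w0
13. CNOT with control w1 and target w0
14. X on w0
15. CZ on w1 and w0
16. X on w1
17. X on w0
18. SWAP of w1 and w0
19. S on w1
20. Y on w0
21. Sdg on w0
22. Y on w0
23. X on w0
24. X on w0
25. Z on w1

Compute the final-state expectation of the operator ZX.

The observable ZX averages to -1.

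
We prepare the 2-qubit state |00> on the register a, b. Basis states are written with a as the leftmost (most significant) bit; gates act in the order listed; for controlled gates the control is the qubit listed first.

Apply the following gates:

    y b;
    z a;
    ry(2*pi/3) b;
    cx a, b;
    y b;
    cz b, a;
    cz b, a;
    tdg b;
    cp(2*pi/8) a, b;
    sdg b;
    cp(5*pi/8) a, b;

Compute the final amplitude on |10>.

The amplitude on |10> is 0. Key observation: the block from step 6 through step 7 cancels to the identity and can be dropped.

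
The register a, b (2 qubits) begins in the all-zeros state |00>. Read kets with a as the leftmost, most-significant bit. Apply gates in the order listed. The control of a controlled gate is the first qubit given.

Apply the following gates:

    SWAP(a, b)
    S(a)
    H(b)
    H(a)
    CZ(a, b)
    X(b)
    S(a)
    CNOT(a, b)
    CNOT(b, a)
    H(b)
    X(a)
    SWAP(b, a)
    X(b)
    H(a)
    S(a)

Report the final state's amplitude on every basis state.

The resulting statevector has amplitude 1/2 on |00>, I/2 on |01>, 1/2 on |10>, I/2 on |11>.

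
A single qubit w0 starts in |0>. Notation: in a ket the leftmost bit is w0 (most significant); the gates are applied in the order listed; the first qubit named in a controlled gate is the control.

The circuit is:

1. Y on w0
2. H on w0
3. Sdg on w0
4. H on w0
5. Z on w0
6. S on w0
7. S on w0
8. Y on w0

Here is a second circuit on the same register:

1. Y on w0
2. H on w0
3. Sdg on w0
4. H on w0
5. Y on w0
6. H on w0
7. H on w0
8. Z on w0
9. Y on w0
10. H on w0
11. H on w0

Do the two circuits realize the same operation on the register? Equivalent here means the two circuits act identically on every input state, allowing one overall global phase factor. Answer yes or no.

No, they are not equivalent — no single phase factor reconciles the two unitaries.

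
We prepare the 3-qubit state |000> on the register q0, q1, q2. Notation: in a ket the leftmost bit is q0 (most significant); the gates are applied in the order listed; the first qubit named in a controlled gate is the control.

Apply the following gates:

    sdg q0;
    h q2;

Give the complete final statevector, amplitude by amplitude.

After the circuit, the state carries amplitude sqrt(2)/2 on |000>, sqrt(2)/2 on |001>, and 0 on every other basis state.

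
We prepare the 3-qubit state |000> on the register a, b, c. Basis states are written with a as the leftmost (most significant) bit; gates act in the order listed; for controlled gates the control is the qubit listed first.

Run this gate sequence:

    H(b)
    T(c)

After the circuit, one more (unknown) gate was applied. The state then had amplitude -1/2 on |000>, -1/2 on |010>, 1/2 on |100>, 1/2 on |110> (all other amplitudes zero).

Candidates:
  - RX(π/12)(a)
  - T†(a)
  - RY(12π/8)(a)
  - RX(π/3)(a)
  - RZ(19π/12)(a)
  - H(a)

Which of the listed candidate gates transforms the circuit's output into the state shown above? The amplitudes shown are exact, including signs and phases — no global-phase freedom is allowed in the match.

The unique candidate consistent with the amplitudes is RY(12π/8)(a).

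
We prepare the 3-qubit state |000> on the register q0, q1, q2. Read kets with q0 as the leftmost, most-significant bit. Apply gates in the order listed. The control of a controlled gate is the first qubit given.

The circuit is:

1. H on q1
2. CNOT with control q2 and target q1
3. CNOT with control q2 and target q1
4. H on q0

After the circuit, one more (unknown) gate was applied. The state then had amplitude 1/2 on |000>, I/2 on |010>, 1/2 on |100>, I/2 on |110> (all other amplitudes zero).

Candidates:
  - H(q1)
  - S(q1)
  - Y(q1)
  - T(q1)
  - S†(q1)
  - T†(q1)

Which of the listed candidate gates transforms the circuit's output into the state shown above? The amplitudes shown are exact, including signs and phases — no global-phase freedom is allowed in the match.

The applied gate was S(q1). Key observation: steps 2-3 multiply out to the identity, so the circuit reduces to the remaining gates.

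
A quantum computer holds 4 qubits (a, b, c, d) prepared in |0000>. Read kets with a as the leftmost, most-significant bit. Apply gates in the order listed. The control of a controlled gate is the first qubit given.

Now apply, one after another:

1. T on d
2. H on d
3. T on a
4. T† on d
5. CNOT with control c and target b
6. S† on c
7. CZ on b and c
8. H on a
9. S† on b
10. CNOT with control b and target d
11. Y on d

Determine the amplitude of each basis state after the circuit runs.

After the circuit, the state carries amplitude -exp(I*pi/4)/2 on |0000>, I/2 on |0001>, -exp(I*pi/4)/2 on |1000>, I/2 on |1001>, and 0 on every other basis state.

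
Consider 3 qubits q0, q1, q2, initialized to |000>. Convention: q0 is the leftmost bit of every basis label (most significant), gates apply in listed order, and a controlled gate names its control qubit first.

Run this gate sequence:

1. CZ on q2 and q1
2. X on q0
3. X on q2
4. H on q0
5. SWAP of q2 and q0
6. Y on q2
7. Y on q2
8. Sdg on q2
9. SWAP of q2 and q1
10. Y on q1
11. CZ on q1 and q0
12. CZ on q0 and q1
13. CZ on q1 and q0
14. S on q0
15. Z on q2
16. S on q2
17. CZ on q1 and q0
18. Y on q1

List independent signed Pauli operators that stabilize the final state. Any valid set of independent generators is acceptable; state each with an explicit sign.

The final state is stabilized by the group generated by +IYI, -ZII, +IIZ; other independent generating sets are equally valid.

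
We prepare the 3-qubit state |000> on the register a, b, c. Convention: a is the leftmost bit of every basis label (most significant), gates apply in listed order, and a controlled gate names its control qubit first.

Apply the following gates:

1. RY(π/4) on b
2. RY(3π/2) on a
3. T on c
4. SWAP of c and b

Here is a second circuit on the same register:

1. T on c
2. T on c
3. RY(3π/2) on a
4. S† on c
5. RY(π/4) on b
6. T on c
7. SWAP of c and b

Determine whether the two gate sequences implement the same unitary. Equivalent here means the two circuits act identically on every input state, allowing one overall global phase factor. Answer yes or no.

Yes, they are equivalent — the unitaries differ by at most a global phase.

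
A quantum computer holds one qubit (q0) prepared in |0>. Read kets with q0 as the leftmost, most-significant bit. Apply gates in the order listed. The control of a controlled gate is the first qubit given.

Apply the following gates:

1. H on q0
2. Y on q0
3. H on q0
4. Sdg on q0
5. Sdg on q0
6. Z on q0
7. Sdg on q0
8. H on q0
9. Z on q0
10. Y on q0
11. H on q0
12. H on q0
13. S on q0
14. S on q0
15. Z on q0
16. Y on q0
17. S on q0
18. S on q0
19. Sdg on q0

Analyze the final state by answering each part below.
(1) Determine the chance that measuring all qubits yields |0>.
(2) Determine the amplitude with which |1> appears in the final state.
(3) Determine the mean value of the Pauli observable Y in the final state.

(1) Outcome |0> occurs with probability 1/2.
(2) The amplitude on |1> is -sqrt(2)*I/2.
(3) The expectation value of Y is 1.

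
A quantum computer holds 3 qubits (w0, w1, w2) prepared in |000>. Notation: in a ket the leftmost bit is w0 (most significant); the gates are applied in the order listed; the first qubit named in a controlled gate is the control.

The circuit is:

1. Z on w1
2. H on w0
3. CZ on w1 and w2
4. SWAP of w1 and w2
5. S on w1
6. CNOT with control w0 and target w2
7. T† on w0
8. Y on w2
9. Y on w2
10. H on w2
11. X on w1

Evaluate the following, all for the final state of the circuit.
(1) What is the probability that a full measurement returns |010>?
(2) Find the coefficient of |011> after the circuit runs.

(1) A full measurement returns |010> with probability 1/4.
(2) |011> carries amplitude 1/2 in the final state.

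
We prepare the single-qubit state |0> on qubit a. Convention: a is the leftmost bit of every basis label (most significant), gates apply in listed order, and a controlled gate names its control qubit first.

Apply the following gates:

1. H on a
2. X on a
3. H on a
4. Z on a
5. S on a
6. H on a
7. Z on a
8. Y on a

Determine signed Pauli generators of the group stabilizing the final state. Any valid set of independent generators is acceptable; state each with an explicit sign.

The final state is stabilized by the group generated by +X; other independent generating sets are equally valid.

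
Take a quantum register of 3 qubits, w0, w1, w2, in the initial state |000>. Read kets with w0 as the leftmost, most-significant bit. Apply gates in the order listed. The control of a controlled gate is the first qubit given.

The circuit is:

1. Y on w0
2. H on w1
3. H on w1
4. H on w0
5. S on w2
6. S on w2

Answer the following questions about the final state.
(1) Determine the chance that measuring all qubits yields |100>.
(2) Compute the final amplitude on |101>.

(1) A full measurement returns |100> with probability 1/2.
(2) The amplitude on |101> is 0.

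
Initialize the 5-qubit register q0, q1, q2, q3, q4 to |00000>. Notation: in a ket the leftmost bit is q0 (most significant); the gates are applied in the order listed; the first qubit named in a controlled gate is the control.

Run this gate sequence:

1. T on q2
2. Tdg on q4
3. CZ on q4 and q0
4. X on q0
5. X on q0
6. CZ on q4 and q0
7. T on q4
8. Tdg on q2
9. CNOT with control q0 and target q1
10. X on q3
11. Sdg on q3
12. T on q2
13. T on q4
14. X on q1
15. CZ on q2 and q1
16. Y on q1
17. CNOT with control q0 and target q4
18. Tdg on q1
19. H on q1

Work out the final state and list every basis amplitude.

After the circuit, the state carries amplitude -sqrt(2)/2 on |00010>, -sqrt(2)/2 on |01010>, and 0 on every other basis state. Key observation: steps 1-8 multiply out to the identity, so the circuit reduces to the remaining gates.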